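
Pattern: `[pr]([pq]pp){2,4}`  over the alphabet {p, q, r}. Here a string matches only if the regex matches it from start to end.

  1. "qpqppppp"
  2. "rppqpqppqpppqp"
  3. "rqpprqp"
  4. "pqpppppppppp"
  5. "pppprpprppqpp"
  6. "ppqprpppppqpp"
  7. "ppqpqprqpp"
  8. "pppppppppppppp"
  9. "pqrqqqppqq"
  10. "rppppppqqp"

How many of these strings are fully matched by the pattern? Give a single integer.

0

1 → no match
2 → no match — must end with "pp"
3 → no match — must end with "pp"
4 → no match
5 → no match
6 → no match
7 → no match
8 → no match
9 → no match — must end with "pp"
10 → no match — must end with "pp"
Total matched: 0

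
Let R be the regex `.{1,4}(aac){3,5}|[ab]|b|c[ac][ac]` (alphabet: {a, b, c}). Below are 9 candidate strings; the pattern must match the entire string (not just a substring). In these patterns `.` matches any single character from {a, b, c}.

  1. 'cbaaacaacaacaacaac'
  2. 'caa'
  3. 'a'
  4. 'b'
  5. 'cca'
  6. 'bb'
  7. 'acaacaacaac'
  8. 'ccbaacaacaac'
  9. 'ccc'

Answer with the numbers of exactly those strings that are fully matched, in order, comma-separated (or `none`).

1, 2, 3, 4, 5, 7, 8, 9

1 → match
2 → match
3 → match
4 → match
5 → match
6 → no match
7 → match
8 → match
9 → match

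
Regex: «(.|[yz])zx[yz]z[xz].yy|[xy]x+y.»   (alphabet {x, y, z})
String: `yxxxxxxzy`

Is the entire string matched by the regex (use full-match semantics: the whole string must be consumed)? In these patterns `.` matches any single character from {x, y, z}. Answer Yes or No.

No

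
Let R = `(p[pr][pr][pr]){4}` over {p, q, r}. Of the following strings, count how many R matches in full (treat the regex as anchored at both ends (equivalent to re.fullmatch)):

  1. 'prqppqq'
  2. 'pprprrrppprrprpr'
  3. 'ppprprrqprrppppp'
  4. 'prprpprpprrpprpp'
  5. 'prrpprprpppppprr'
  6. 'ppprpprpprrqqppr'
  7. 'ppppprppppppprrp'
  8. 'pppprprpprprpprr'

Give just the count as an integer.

3

1 → no match
2 → no match
3 → no match
4 → match
5 → match
6 → no match
7 → match
8 → no match
Total matched: 3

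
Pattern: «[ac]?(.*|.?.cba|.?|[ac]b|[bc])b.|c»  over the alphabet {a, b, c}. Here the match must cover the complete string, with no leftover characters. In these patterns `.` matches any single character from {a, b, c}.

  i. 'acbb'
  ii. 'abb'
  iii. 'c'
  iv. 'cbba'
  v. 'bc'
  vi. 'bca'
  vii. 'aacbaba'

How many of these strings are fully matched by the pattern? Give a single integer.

6

i → match
ii → match
iii → match
iv → match
v → match
vi → no match
vii → match
Total matched: 6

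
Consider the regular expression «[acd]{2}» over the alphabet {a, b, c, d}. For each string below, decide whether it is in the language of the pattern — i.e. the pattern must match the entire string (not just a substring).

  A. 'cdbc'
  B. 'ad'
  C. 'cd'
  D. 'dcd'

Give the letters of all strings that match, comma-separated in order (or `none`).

B, C

A → no match
B → match
C → match
D → no match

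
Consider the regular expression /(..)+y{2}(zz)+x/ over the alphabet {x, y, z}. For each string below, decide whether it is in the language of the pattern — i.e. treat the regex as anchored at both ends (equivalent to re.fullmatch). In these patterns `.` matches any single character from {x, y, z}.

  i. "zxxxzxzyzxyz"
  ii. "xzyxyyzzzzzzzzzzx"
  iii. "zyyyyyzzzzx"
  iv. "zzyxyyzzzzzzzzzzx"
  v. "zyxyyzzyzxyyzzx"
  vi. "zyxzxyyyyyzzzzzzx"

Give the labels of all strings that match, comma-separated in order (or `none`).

i → no match — must end with "zzx"
ii → match
iii → match
iv → match
v → match
vi → match

ii, iii, iv, v, vi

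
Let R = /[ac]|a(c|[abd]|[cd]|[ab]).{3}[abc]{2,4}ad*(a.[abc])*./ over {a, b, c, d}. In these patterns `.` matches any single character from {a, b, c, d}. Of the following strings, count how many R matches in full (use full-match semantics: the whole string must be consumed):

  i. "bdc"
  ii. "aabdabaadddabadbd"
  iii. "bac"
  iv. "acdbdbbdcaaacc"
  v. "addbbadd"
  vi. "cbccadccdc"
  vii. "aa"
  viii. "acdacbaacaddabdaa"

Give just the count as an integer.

0

i → no match
ii → no match
iii → no match
iv → no match
v → no match
vi → no match
vii → no match
viii → no match
Total matched: 0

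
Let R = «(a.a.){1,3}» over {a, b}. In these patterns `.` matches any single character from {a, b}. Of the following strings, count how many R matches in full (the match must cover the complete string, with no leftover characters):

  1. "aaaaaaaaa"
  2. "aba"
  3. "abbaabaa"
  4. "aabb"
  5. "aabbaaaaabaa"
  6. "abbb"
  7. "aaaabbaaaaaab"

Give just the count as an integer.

1 → no match
2 → no match
3 → no match
4 → no match
5 → no match
6 → no match
7 → no match
Total matched: 0

0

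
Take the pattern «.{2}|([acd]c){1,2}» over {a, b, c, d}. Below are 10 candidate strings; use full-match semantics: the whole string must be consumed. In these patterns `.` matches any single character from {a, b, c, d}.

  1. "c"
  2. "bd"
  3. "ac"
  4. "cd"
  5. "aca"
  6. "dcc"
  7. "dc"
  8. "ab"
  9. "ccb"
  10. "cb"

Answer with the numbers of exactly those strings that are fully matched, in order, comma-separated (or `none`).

1 → no match
2 → match
3 → match
4 → match
5 → no match
6 → no match
7 → match
8 → match
9 → no match
10 → match

2, 3, 4, 7, 8, 10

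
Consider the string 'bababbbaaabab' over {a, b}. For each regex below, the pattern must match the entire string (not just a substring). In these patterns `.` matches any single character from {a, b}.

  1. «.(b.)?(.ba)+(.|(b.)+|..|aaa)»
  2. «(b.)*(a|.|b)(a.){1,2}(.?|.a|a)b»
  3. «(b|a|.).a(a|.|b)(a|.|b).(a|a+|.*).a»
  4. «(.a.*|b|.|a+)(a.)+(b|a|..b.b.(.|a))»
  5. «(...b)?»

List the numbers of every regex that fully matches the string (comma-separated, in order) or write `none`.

2

1 → no match
2 → match
3 → no match — must end with 'a'
4 → no match
5 → no match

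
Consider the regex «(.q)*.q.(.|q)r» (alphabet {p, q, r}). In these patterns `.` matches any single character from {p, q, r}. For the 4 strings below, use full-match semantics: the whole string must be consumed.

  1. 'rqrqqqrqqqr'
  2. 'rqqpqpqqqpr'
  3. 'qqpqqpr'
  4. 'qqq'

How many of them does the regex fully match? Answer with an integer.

2

1. 'rqrqqqrqqqr' → match
2. 'rqqpqpqqqpr' → no match
3. 'qqpqqpr' → match
4. 'qqq' → no match — must end with 'r'
Total matched: 2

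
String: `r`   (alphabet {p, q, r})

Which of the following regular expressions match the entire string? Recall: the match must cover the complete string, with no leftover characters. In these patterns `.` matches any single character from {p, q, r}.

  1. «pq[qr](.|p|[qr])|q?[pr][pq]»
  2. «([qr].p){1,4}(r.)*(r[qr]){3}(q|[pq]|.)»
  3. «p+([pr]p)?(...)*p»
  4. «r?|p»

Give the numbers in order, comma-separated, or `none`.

4

1 → no match
2 → no match
3 → no match — must start with `p`
4 → match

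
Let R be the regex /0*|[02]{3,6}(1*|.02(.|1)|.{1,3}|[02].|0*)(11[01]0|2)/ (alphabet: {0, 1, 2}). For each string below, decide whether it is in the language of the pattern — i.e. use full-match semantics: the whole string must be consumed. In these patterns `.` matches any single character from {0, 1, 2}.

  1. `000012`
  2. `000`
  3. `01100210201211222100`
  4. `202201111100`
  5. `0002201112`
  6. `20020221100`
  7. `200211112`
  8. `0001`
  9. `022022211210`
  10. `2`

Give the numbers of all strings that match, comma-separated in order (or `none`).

1. `000012` → match
2. `000` → match
3 → no match
4. `202201111100` → match
5. `0002201112` → match
6. `20020221100` → match
7. `200211112` → match
8. `0001` → no match
9. `022022211210` → no match
10. `2` → no match

1, 2, 4, 5, 6, 7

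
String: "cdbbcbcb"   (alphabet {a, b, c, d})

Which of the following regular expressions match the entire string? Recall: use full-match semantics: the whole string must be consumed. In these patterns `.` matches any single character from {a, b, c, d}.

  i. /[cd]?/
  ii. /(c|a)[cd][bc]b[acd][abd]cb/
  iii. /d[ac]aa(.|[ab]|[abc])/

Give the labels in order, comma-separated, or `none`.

i → no match
ii → match
iii → no match — must start with "d"

ii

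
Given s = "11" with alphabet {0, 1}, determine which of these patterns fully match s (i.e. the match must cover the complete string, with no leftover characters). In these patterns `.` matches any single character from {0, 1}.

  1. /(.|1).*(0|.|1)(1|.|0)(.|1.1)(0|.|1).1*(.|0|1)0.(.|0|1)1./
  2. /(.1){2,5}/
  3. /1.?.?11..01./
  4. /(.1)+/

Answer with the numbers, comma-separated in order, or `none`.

1 → no match
2 → no match
3 → no match
4 → match

4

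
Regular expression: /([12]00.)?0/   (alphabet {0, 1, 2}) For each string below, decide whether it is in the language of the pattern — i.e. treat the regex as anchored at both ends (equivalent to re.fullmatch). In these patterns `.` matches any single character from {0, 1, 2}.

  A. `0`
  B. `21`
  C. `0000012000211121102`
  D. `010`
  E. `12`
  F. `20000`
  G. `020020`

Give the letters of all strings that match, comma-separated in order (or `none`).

A → match
B → no match — must end with `0`
C → no match — must end with `0`
D → no match
E → no match — must end with `0`
F → match
G → no match

A, F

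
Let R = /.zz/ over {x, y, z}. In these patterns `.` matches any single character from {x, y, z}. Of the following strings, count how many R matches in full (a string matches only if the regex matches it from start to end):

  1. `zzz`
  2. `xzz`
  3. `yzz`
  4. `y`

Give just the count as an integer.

3

1 → match
2 → match
3 → match
4 → no match — must end with `zz`
Total matched: 3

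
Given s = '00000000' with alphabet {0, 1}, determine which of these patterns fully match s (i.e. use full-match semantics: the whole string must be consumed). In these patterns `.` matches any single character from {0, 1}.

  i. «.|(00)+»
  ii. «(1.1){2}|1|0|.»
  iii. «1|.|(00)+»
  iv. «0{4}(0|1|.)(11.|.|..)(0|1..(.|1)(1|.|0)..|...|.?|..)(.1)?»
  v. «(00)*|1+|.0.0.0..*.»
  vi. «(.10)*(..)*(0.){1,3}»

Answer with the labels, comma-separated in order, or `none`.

i → match
ii → no match
iii → match
iv → match
v → match
vi → match

i, iii, iv, v, vi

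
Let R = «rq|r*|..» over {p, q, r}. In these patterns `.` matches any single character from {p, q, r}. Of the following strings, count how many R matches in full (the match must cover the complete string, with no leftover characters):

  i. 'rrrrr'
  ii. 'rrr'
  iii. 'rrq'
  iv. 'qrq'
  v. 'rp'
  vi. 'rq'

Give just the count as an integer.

4

i → match
ii → match
iii → no match
iv → no match
v → match
vi → match
Total matched: 4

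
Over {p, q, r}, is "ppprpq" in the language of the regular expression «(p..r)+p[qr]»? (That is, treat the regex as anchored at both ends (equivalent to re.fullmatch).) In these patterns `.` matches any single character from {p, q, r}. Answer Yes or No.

Yes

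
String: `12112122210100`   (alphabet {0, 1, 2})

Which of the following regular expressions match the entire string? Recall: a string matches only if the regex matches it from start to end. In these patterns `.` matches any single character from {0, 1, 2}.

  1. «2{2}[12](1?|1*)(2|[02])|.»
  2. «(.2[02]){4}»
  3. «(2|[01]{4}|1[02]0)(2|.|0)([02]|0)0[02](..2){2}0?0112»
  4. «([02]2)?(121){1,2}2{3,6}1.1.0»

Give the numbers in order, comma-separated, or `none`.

1 → no match
2 → no match
3 → no match — must end with `0112`
4 → match

4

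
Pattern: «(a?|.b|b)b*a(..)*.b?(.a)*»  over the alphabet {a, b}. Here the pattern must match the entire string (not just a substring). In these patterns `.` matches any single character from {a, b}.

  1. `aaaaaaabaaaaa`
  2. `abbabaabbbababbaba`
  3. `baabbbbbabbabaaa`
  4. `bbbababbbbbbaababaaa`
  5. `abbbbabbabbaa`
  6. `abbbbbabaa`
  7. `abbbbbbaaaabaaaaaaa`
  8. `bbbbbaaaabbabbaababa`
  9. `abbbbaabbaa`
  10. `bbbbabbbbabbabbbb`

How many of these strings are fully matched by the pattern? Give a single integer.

10

1 → match
2 → match
3 → match
4 → match
5 → match
6. `abbbbbabaa` → match
7 → match
8 → match
9. `abbbbaabbaa` → match
10 → match
Total matched: 10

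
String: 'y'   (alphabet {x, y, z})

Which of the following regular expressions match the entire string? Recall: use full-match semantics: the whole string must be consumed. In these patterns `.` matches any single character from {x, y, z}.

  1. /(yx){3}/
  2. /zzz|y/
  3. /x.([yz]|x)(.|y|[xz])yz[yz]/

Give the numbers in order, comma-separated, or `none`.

1 → no match — must start with 'yx'
2 → match
3 → no match — must start with 'x'

2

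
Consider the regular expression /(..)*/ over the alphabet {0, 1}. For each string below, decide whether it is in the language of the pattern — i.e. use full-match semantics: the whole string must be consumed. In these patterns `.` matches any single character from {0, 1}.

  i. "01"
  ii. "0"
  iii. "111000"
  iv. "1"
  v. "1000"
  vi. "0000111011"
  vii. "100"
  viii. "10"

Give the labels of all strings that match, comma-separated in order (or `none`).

i → match
ii → no match
iii → match
iv → no match
v → match
vi → match
vii → no match
viii → match

i, iii, v, vi, viii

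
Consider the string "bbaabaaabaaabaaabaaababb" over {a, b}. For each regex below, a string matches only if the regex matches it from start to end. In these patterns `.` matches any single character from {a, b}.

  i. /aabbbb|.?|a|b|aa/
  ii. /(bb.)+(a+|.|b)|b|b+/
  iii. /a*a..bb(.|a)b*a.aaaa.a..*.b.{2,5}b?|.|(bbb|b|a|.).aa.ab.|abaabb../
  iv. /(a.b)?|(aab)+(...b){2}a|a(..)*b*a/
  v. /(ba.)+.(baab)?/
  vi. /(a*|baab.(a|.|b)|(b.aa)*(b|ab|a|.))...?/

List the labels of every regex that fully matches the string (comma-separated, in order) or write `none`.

i → no match
ii → no match
iii → no match
iv → no match
v → no match — must start with "ba"
vi → match

vi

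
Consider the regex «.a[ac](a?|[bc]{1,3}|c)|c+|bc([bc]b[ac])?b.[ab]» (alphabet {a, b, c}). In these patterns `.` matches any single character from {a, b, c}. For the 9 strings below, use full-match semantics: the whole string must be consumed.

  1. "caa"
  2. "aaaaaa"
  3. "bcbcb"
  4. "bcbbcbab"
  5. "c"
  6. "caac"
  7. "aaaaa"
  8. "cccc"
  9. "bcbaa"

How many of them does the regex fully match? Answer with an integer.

7

1 → match
2 → no match
3 → match
4 → match
5 → match
6 → match
7 → no match
8 → match
9 → match
Total matched: 7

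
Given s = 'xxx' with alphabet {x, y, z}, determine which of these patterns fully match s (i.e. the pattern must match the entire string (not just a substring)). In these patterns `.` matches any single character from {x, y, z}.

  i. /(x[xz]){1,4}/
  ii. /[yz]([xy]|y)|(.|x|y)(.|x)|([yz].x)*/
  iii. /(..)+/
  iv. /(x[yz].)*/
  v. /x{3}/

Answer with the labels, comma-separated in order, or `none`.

v

i → no match
ii → no match
iii → no match
iv → no match
v → match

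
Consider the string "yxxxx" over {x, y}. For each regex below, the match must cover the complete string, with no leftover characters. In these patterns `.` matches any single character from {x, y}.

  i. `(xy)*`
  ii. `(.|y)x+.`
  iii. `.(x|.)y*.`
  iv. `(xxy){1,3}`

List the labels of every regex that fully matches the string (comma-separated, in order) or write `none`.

i → no match
ii → match
iii → no match
iv → no match — must start with "xxy"

ii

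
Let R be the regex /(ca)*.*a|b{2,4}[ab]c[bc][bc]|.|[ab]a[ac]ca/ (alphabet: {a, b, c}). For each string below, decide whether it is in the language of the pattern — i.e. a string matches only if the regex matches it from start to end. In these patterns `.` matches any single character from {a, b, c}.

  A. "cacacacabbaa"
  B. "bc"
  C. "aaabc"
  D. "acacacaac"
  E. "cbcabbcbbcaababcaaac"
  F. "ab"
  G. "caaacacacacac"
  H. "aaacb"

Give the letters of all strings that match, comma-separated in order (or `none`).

A

A. "cacacacabbaa" → match
B. "bc" → no match
C. "aaabc" → no match
D. "acacacaac" → no match
E → no match
F. "ab" → no match
G → no match
H. "aaacb" → no match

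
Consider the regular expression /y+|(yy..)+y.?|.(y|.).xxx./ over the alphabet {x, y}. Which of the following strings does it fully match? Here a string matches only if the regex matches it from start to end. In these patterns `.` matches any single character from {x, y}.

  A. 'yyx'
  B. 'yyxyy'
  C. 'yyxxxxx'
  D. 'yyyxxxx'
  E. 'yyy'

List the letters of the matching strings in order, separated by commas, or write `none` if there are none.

B, C, D, E

A → no match
B → match
C → match
D → match
E → match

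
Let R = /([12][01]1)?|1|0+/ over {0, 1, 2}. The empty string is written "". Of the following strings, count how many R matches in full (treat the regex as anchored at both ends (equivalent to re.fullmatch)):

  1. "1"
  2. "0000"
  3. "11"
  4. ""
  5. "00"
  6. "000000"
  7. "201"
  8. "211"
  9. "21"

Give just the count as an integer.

1 → match
2 → match
3 → no match
4 → match
5 → match
6 → match
7 → match
8 → match
9 → no match
Total matched: 7

7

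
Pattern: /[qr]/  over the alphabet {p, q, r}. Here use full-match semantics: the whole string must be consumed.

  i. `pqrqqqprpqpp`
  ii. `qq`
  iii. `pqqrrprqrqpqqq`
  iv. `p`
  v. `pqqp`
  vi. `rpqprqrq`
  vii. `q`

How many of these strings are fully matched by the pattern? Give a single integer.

1

i → no match
ii → no match
iii → no match
iv → no match
v → no match
vi → no match
vii → match
Total matched: 1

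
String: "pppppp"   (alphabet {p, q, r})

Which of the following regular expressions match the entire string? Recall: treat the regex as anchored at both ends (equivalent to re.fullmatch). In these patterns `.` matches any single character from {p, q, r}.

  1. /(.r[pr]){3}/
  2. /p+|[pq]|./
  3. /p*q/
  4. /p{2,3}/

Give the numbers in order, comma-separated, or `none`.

2

1 → no match
2 → match
3 → no match — must end with "q"
4 → no match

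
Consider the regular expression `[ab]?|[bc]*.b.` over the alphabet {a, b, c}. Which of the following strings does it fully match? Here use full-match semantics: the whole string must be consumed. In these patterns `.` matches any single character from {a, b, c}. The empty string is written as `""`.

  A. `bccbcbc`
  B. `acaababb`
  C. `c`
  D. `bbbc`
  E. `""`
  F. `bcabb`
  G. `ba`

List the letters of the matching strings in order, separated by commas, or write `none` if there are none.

A, D, E, F

A → match
B → no match
C → no match
D → match
E → match
F → match
G → no match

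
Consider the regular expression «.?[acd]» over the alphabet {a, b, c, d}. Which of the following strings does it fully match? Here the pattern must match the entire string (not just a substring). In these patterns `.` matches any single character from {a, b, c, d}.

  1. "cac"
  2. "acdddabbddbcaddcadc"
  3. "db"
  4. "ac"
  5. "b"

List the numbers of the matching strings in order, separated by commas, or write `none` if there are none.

4

1. "cac" → no match
2 → no match
3. "db" → no match
4. "ac" → match
5. "b" → no match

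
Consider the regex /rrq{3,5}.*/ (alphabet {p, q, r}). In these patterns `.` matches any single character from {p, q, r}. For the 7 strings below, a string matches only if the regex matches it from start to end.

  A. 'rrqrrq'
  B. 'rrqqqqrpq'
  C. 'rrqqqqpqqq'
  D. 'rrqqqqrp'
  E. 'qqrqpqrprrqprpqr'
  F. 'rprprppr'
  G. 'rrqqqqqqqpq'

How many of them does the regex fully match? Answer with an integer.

4

A → no match
B → match
C → match
D → match
E → no match — must start with 'rrq'
F → no match — must start with 'rrq'
G → match
Total matched: 4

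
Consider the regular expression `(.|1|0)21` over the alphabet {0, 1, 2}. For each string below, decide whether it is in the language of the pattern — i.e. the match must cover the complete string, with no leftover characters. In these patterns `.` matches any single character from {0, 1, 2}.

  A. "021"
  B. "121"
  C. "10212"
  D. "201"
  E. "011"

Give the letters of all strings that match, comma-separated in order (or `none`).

A, B

A → match
B → match
C → no match — must end with "21"
D → no match — must end with "21"
E → no match — must end with "21"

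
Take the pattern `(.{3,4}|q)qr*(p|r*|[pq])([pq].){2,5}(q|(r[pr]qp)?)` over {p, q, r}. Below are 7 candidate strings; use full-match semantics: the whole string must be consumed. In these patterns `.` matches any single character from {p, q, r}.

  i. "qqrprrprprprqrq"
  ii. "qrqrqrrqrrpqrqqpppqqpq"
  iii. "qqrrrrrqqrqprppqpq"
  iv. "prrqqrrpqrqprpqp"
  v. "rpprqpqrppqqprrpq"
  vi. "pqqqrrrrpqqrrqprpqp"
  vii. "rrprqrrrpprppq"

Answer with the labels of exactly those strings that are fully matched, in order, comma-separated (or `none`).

i → no match
ii → no match
iii → no match
iv → match
v → no match
vi → no match
vii → match

iv, vii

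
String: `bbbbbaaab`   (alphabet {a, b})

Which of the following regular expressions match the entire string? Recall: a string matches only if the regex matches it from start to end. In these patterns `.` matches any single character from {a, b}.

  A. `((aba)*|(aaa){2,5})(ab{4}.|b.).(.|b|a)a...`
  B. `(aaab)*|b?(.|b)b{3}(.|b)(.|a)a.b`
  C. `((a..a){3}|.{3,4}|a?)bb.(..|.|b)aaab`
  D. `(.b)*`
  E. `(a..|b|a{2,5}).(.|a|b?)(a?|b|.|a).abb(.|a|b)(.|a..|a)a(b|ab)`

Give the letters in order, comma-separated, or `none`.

A → no match
B → match
C → match
D → no match
E → no match

B, C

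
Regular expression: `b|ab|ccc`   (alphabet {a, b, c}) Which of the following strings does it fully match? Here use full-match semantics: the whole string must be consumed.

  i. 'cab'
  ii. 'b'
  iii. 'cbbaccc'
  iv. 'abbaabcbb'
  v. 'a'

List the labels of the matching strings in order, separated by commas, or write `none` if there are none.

i → no match
ii → match
iii → no match
iv → no match
v → no match

ii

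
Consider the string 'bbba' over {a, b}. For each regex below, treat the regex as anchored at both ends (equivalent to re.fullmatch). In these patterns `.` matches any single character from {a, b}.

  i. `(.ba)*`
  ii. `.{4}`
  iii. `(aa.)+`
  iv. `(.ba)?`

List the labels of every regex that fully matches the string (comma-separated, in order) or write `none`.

i → no match
ii → match
iii → no match — must start with 'aa'
iv → no match

ii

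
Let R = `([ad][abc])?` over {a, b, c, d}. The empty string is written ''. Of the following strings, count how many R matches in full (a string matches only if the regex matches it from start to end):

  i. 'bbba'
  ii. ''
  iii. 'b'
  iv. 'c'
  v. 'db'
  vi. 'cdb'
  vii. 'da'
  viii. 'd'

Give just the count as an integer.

i → no match
ii → match
iii → no match
iv → no match
v → match
vi → no match
vii → match
viii → no match
Total matched: 3

3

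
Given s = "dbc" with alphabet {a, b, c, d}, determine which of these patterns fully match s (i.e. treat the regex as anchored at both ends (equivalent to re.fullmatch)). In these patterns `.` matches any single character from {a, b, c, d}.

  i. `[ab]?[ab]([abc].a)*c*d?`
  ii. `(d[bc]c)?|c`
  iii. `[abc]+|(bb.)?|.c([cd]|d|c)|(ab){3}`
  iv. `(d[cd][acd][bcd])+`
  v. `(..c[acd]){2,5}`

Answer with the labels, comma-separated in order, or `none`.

i → no match
ii → match
iii → no match
iv → no match
v → no match

ii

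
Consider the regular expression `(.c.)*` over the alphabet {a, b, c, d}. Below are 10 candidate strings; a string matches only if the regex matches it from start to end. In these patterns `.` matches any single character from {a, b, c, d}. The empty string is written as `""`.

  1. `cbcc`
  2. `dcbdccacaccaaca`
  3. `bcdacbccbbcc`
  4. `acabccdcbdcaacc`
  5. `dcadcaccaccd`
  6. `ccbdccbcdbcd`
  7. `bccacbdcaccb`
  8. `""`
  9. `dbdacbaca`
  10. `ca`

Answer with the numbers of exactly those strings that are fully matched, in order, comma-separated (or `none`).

1. `cbcc` → no match
2 → match
3. `bcdacbccbbcc` → match
4 → match
5. `dcadcaccaccd` → match
6. `ccbdccbcdbcd` → match
7. `bccacbdcaccb` → match
8. `""` → match
9. `dbdacbaca` → no match
10. `ca` → no match

2, 3, 4, 5, 6, 7, 8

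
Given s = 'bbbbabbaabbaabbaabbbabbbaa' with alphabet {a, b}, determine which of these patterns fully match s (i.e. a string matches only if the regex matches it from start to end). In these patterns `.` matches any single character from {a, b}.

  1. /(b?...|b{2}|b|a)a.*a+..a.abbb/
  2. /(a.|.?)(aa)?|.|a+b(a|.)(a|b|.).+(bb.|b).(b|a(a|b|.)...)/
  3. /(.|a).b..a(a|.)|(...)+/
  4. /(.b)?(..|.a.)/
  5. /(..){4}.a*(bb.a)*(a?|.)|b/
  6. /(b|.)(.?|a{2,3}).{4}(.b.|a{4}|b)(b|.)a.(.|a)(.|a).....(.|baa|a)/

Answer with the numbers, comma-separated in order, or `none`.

1 → no match — must end with 'abbb'
2 → no match
3 → no match
4 → no match
5 → match
6 → no match

5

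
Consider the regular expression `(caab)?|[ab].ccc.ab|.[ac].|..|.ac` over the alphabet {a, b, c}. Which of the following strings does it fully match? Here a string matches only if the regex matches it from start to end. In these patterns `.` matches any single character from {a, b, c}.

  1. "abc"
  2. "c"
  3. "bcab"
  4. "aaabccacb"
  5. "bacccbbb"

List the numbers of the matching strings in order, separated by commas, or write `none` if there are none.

none

1 → no match
2 → no match
3 → no match
4 → no match
5 → no match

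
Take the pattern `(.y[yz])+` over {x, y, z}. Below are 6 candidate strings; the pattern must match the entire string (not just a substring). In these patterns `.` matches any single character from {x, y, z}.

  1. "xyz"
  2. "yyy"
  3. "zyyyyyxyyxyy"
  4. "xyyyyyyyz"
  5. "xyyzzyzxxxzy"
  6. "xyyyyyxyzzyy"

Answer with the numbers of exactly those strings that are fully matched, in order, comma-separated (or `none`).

1, 2, 3, 4, 6

1 → match
2 → match
3 → match
4 → match
5 → no match
6 → match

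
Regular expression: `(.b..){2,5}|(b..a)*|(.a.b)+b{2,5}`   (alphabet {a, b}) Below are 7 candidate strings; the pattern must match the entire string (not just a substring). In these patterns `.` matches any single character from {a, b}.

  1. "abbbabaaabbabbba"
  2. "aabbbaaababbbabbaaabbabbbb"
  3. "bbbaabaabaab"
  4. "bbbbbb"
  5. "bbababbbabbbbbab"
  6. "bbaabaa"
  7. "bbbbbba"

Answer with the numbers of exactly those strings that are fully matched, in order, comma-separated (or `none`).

1 → match
2 → no match
3. "bbbaabaabaab" → no match
4. "bbbbbb" → no match
5 → match
6. "bbaabaa" → no match
7. "bbbbbba" → no match

1, 5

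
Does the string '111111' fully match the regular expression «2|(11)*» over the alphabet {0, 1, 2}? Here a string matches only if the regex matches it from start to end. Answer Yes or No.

Yes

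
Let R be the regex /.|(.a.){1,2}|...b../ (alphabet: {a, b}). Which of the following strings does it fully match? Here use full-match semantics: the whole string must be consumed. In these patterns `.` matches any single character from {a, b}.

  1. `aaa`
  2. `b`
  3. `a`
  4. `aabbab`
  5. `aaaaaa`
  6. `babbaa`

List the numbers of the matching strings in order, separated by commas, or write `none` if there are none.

1 → match
2 → match
3 → match
4 → match
5 → match
6 → match

1, 2, 3, 4, 5, 6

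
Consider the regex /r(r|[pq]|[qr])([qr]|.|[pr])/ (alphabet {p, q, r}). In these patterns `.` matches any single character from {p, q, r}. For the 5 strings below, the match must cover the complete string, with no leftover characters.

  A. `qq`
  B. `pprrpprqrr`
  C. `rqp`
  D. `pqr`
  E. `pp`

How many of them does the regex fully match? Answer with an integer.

1

A → no match — must start with `r`
B → no match — must start with `r`
C → match
D → no match — must start with `r`
E → no match — must start with `r`
Total matched: 1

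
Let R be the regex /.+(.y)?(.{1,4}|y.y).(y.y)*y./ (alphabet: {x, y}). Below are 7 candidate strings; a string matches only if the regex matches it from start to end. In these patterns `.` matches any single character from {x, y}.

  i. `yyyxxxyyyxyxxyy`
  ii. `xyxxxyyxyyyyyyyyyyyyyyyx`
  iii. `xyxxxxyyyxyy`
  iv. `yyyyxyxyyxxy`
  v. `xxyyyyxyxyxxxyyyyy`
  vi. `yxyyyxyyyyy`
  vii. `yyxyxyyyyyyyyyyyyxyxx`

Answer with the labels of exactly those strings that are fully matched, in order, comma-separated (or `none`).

i, ii, iii, v, vi

i → match
ii → match
iii. `xyxxxxyyyxyy` → match
iv. `yyyyxyxyyxxy` → no match
v → match
vi. `yxyyyxyyyyy` → match
vii → no match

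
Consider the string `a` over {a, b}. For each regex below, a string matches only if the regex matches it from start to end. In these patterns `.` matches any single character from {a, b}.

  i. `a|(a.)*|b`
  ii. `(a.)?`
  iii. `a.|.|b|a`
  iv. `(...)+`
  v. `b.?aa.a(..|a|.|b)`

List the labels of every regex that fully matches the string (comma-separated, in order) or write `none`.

i, iii

i → match
ii → no match
iii → match
iv → no match
v → no match — must start with `b`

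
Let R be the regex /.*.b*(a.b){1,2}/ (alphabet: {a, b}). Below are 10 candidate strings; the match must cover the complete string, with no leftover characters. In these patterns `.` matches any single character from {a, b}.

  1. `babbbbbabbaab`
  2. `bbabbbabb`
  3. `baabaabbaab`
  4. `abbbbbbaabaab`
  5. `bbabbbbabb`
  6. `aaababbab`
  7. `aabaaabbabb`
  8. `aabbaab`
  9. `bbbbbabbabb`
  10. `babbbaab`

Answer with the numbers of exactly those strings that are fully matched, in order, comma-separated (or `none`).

1 → match
2 → match
3 → match
4 → match
5 → match
6 → no match
7 → match
8 → match
9 → match
10 → match

1, 2, 3, 4, 5, 7, 8, 9, 10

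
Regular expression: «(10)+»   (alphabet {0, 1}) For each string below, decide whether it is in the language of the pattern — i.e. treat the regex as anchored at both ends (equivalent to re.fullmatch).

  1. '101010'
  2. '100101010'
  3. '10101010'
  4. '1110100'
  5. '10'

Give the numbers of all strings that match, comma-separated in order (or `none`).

1 → match
2 → no match
3 → match
4 → no match — must start with '10'
5 → match

1, 3, 5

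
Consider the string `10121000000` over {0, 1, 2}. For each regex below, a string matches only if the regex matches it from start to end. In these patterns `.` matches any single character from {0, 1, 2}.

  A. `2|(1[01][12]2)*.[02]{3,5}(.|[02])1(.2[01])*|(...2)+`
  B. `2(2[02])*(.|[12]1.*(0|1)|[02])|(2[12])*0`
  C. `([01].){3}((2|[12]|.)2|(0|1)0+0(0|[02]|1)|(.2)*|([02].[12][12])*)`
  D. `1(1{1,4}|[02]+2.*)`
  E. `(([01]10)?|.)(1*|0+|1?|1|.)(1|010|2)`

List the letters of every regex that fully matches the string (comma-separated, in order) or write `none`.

A → no match
B → no match
C → match
D → no match
E → no match

C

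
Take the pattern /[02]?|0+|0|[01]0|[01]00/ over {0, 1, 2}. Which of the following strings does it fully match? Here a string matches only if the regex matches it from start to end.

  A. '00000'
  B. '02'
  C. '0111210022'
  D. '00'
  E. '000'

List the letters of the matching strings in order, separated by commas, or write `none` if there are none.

A. '00000' → match
B. '02' → no match
C. '0111210022' → no match
D. '00' → match
E. '000' → match

A, D, E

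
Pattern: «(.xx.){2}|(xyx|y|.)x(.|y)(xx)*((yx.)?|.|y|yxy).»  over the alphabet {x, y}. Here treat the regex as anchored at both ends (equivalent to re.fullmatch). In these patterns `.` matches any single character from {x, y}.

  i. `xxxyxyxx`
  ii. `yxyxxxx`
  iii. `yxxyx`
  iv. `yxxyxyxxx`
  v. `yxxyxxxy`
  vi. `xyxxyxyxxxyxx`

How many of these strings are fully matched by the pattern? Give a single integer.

3

i → no match
ii → match
iii → match
iv → no match
v → match
vi → no match
Total matched: 3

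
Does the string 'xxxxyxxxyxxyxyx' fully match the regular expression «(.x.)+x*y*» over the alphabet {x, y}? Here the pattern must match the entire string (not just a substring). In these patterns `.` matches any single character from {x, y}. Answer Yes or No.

No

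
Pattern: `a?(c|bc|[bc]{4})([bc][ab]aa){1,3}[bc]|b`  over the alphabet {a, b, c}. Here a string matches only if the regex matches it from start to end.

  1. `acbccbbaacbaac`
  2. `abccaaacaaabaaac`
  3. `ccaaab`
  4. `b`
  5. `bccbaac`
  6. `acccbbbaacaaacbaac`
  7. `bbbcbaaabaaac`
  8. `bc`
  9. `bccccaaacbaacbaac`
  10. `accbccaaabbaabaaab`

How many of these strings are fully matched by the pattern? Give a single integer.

9

1 → match
2 → match
3. `ccaaab` → match
4. `b` → match
5. `bccbaac` → match
6 → match
7 → match
8. `bc` → no match
9 → match
10 → match
Total matched: 9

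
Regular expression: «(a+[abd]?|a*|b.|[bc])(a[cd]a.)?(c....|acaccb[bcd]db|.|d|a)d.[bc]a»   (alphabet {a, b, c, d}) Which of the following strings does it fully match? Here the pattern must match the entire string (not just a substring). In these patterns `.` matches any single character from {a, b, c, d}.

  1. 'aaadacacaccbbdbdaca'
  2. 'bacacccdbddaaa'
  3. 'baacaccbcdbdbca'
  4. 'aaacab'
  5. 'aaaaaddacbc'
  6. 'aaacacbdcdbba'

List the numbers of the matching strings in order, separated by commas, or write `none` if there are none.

1, 3

1 → match
2 → no match
3 → match
4 → no match — must end with 'a'
5 → no match — must end with 'a'
6 → no match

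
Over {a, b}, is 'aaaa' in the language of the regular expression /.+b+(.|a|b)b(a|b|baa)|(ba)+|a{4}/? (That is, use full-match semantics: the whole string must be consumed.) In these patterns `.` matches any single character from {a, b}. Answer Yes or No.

Yes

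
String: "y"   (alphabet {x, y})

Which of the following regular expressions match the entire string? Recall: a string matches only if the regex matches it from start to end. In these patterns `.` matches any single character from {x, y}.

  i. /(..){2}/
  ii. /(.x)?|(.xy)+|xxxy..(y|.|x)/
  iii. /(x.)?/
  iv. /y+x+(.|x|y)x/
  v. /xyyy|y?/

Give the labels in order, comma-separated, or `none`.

v

i → no match
ii → no match
iii → no match
iv → no match — must end with "x"
v → match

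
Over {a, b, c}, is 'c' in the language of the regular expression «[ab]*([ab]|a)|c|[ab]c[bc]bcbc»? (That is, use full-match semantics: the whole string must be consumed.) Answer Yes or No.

Yes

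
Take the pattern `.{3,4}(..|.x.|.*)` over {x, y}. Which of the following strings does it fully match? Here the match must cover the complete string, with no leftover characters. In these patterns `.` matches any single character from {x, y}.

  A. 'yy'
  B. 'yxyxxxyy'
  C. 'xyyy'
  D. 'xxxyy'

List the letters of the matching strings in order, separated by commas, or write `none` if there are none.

B, C, D

A → no match
B → match
C → match
D → match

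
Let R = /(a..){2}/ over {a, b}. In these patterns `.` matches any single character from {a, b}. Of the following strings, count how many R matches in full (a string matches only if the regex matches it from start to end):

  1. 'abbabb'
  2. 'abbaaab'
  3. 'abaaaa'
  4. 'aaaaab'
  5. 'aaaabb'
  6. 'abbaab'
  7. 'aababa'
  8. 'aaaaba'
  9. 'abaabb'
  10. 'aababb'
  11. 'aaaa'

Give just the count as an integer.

1 → match
2 → no match
3 → match
4 → match
5 → match
6 → match
7 → match
8 → match
9 → match
10 → match
11 → no match
Total matched: 9

9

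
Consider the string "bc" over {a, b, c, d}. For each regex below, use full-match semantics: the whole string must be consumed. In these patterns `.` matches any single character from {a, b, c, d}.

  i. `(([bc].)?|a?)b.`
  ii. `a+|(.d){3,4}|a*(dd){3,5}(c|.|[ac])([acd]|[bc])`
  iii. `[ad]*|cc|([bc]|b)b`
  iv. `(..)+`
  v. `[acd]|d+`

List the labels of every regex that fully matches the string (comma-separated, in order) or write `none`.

i, iv

i → match
ii → no match
iii → no match
iv → match
v → no match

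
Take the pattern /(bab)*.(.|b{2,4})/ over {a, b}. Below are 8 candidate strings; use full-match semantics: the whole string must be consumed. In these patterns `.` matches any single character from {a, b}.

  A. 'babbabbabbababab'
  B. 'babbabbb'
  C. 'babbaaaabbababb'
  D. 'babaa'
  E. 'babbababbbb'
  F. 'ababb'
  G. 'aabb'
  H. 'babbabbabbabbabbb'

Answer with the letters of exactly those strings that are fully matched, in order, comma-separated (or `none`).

A → no match
B → match
C → no match
D → match
E → match
F → no match
G → no match
H → match

B, D, E, H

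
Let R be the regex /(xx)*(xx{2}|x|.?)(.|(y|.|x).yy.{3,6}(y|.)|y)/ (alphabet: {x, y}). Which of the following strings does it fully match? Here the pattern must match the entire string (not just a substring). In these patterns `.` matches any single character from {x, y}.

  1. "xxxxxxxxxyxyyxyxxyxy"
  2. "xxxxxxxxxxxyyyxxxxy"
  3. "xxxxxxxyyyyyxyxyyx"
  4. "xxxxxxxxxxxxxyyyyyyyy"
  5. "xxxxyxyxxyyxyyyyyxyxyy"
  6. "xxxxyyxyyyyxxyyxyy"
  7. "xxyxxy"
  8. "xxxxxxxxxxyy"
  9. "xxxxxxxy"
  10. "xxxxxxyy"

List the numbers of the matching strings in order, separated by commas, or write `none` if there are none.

1, 2, 3, 4, 8, 9, 10

1 → match
2 → match
3 → match
4 → match
5 → no match
6 → no match
7 → no match
8 → match
9 → match
10 → match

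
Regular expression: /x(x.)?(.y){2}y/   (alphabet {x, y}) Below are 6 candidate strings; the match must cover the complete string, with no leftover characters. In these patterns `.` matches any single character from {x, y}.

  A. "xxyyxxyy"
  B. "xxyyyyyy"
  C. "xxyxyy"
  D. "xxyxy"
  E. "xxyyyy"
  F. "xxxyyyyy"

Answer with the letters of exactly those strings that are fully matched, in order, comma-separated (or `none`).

B, C, E, F

A. "xxyyxxyy" → no match
B. "xxyyyyyy" → match
C. "xxyxyy" → match
D. "xxyxy" → no match — must end with "yy"
E. "xxyyyy" → match
F. "xxxyyyyy" → match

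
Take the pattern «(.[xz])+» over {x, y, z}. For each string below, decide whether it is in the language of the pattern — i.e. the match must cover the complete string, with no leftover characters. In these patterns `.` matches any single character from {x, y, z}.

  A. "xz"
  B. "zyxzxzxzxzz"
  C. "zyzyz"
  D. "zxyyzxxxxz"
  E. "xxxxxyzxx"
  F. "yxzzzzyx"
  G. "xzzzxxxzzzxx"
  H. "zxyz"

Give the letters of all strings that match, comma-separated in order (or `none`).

A, F, G, H

A → match
B → no match
C → no match
D → no match
E → no match
F → match
G → match
H → match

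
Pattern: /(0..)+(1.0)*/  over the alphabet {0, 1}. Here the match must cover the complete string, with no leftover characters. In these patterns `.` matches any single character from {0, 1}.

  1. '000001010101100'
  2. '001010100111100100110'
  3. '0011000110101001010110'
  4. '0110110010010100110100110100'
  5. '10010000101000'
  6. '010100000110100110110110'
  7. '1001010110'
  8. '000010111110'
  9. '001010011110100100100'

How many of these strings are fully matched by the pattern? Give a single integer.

1 → no match
2 → no match
3 → no match
4 → no match
5 → no match — must start with '0'
6 → no match
7. '1001010110' → no match — must start with '0'
8. '000010111110' → no match
9 → match
Total matched: 1

1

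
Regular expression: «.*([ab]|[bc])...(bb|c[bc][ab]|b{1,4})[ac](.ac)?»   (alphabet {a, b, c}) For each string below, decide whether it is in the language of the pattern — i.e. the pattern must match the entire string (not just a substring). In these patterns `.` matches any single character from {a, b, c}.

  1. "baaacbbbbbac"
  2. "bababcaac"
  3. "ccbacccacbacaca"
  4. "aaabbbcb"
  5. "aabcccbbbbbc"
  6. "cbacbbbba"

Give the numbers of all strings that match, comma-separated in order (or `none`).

1 → no match
2 → match
3 → no match
4 → no match
5 → match
6 → match

2, 5, 6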